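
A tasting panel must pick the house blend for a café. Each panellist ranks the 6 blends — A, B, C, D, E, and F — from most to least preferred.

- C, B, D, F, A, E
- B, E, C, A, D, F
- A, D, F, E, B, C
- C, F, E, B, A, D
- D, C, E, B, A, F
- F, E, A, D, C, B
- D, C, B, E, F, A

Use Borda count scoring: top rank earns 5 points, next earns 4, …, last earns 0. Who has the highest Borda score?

Borda scores:
  A: 1 + 2 + 5 + 1 + 1 + 3 + 0 = 13
  B: 4 + 5 + 1 + 2 + 2 + 0 + 3 = 17
  C: 5 + 3 + 0 + 5 + 4 + 1 + 4 = 22
  D: 3 + 1 + 4 + 0 + 5 + 2 + 5 = 20
  E: 0 + 4 + 2 + 3 + 3 + 4 + 2 = 18
  F: 2 + 0 + 3 + 4 + 0 + 5 + 1 = 15
C has the highest total.

C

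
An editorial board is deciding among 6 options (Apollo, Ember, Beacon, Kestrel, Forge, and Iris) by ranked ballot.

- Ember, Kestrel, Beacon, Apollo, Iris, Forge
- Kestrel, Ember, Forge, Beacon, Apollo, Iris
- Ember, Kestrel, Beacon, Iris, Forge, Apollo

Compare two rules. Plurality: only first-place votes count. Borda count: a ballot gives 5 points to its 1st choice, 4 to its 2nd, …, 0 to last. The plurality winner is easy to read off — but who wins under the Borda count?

Ember

Plurality first-place counts: Apollo 0, Ember 2, Beacon 0, Kestrel 1, Forge 0, Iris 0 → Ember.
Borda totals: Apollo 3, Ember 14, Beacon 8, Kestrel 13, Forge 4, Iris 3 → Ember.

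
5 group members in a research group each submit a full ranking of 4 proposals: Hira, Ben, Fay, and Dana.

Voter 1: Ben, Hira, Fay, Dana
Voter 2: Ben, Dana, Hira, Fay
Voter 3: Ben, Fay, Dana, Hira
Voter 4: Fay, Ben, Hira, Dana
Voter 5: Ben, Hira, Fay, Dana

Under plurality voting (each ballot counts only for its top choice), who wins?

Ben

First-place vote totals:
  Hira: 0
  Ben: 4
  Fay: 1
  Dana: 0
Ben has the most first-place votes.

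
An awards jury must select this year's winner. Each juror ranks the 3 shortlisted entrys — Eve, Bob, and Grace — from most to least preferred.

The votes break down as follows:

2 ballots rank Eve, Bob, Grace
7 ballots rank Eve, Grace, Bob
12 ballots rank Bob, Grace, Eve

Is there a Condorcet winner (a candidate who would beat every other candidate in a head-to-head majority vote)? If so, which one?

Head-to-head results (21 voters total):
Eve vs Bob: Bob wins 12–9.
Eve vs Grace: Grace wins 12–9.
Bob vs Grace: Bob wins 14–7.
Bob beats each rival — Eve (12–9), Grace (14–7) — so Bob is the Condorcet winner.

Bob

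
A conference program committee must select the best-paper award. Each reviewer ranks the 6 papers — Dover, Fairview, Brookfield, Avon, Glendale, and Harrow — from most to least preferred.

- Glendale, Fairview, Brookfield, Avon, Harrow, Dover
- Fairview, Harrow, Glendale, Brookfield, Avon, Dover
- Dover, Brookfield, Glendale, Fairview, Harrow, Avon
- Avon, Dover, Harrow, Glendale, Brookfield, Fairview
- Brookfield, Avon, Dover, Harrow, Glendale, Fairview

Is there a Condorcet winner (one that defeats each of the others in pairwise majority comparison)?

No

Head-to-head results (5 voters total):
Dover vs Fairview: Dover wins 3–2.
Dover vs Brookfield: Brookfield wins 3–2.
Dover vs Avon: Avon wins 4–1.
Dover vs Glendale: Dover wins 3–2.
Dover vs Harrow: Dover wins 3–2.
Fairview vs Brookfield: Brookfield wins 3–2.
Fairview vs Avon: Fairview wins 3–2.
Fairview vs Glendale: Glendale wins 4–1.
Fairview vs Harrow: Fairview wins 3–2.
Brookfield vs Avon: Brookfield wins 4–1.
Brookfield vs Glendale: Glendale wins 3–2.
Brookfield vs Harrow: Brookfield wins 3–2.
Avon vs Glendale: Glendale wins 3–2.
Avon vs Harrow: Avon wins 3–2.
Glendale vs Harrow: Harrow wins 3–2.
No candidate beats all others: Dover beats Fairview beats Avon beats Dover, a majority cycle.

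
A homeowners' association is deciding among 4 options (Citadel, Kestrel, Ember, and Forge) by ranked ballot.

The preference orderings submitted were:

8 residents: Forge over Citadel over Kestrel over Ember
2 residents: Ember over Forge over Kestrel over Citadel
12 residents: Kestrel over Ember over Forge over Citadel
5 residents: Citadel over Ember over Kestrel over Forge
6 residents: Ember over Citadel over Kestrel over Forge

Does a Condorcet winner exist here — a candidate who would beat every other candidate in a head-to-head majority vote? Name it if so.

Head-to-head results (33 voters total):
Citadel vs Kestrel: Citadel wins 19–14.
Citadel vs Ember: Ember wins 20–13.
Citadel vs Forge: Forge wins 22–11.
Kestrel vs Ember: Kestrel wins 20–13.
Kestrel vs Forge: Kestrel wins 23–10.
Ember vs Forge: Ember wins 25–8.
No candidate beats all others: Citadel beats Kestrel beats Ember beats Citadel, a majority cycle.

None — there is no Condorcet winner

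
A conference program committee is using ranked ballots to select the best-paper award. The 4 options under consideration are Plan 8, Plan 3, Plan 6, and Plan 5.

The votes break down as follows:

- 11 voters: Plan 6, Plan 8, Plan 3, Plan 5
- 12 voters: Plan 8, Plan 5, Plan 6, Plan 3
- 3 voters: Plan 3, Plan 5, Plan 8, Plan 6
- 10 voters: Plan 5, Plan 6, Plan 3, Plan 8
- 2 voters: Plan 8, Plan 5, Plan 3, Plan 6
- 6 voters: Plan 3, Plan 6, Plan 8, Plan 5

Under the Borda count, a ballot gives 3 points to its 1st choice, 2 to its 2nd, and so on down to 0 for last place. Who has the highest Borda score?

Plan 6

Borda scores:
  Plan 8: 11·2 + 12·3 + 3·1 + 10·0 + 2·3 + 6·1 = 73
  Plan 3: 11·1 + 12·0 + 3·3 + 10·1 + 2·1 + 6·3 = 50
  Plan 6: 11·3 + 12·1 + 3·0 + 10·2 + 2·0 + 6·2 = 77
  Plan 5: 11·0 + 12·2 + 3·2 + 10·3 + 2·2 + 6·0 = 64
Plan 6 has the highest total.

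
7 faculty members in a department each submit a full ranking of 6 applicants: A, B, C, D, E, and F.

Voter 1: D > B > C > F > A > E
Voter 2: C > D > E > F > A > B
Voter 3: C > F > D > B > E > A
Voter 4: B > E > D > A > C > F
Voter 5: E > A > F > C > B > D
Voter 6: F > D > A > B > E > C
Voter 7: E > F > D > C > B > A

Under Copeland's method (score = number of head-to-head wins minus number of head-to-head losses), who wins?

D

Pairwise results:
  A vs B: B wins 4–3.
  A vs C: C wins 4–3.
  A vs D: D wins 6–1.
  A vs E: E wins 5–2.
  A vs F: F wins 5–2.
  B vs C: C wins 4–3.
  B vs D: D wins 5–2.
  B vs E: B wins 4–3.
  B vs F: F wins 5–2.
  C vs D: D wins 4–3.
  C vs E: E wins 4–3.
  C vs F: C wins 4–3.
  D vs E: D wins 4–3.
  D vs F: F wins 4–3.
  E vs F: E wins 4–3.
Copeland scores (wins − losses):
  A: 0 − 5 = -5
  B: 2 − 3 = -1
  C: 3 − 2 = 1
  D: 4 − 1 = 3
  E: 3 − 2 = 1
  F: 3 − 2 = 1
D has the best Copeland score.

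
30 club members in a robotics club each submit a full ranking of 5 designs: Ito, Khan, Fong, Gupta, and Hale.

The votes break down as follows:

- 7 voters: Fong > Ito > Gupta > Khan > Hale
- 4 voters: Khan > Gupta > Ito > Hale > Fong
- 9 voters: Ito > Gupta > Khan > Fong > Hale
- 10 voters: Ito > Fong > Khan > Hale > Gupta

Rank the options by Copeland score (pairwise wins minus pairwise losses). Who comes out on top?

Pairwise results:
  Ito vs Khan: Ito wins 26–4.
  Ito vs Fong: Ito wins 23–7.
  Ito vs Gupta: Ito wins 26–4.
  Ito vs Hale: Ito wins 30–0.
  Khan vs Fong: Fong wins 17–13.
  Khan vs Gupta: Gupta wins 16–14.
  Khan vs Hale: Khan wins 30–0.
  Fong vs Gupta: Fong wins 17–13.
  Fong vs Hale: Fong wins 26–4.
  Gupta vs Hale: Gupta wins 20–10.
Copeland scores (wins − losses):
  Ito: 4 − 0 = 4
  Khan: 1 − 3 = -2
  Fong: 3 − 1 = 2
  Gupta: 2 − 2 = 0
  Hale: 0 − 4 = -4
Ito has the best Copeland score.

Ito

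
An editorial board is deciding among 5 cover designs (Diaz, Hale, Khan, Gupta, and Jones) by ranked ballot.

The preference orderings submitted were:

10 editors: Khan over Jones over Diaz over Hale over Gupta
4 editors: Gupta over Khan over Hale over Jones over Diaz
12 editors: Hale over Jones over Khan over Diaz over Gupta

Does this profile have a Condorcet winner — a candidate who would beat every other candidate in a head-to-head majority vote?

Yes

Head-to-head results (26 voters total):
Diaz vs Hale: Hale wins 16–10.
Diaz vs Khan: Khan wins 26–0.
Diaz vs Gupta: Diaz wins 22–4.
Diaz vs Jones: Jones wins 26–0.
Hale vs Khan: Khan wins 14–12.
Hale vs Gupta: Hale wins 22–4.
Hale vs Jones: Hale wins 16–10.
Khan vs Gupta: Khan wins 22–4.
Khan vs Jones: Khan wins 14–12.
Gupta vs Jones: Jones wins 22–4.
Khan beats each rival — Diaz (26–0), Hale (14–12), Gupta (22–4), Jones (14–12) — so Khan is the Condorcet winner.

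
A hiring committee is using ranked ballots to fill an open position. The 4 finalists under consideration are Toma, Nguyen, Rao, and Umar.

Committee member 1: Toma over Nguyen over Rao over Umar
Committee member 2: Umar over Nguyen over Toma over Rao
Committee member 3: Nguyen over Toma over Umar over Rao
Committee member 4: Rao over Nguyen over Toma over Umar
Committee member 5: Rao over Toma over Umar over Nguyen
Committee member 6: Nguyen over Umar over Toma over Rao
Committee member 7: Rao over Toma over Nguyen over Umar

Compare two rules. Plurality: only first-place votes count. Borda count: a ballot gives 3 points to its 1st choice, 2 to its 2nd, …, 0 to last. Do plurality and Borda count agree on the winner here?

Plurality first-place counts: Toma 1, Nguyen 2, Rao 3, Umar 1 → Rao.
Borda totals: Toma 12, Nguyen 13, Rao 10, Umar 7 → Nguyen.
The two rules disagree: plurality picks Rao, Borda picks Nguyen.

No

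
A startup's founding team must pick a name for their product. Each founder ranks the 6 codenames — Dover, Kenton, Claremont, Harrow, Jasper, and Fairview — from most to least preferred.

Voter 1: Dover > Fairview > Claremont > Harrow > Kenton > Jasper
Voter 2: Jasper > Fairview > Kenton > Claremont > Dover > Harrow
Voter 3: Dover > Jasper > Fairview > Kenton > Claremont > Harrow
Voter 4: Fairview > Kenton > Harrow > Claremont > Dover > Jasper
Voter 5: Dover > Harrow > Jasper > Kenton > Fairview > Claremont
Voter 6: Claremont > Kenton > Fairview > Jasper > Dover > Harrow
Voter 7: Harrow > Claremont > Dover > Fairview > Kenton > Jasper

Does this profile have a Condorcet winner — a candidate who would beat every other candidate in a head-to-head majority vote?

Head-to-head results (7 voters total):
Dover vs Kenton: Dover wins 4–3.
Dover vs Claremont: Claremont wins 4–3.
Dover vs Harrow: Dover wins 5–2.
Dover vs Jasper: Dover wins 5–2.
Dover vs Fairview: Dover wins 4–3.
Kenton vs Claremont: Kenton wins 4–3.
Kenton vs Harrow: Kenton wins 4–3.
Kenton vs Jasper: Kenton wins 4–3.
Kenton vs Fairview: Fairview wins 5–2.
Claremont vs Harrow: Claremont wins 4–3.
Claremont vs Jasper: Claremont wins 4–3.
Claremont vs Fairview: Fairview wins 5–2.
Harrow vs Jasper: Harrow wins 4–3.
Harrow vs Fairview: Fairview wins 5–2.
Jasper vs Fairview: Fairview wins 4–3.
No candidate beats all others: Dover beats Kenton beats Claremont beats Dover, a majority cycle.

No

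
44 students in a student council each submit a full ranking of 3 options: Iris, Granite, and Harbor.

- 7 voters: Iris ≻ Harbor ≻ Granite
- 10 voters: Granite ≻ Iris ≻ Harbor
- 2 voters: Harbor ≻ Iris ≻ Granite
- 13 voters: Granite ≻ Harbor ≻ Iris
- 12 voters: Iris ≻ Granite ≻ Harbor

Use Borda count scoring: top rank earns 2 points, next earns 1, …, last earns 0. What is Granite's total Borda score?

Borda scores:
  Iris: 7·2 + 10·1 + 2·1 + 13·0 + 12·2 = 50
  Granite: 7·0 + 10·2 + 2·0 + 13·2 + 12·1 = 58
  Harbor: 7·1 + 10·0 + 2·2 + 13·1 + 12·0 = 24

58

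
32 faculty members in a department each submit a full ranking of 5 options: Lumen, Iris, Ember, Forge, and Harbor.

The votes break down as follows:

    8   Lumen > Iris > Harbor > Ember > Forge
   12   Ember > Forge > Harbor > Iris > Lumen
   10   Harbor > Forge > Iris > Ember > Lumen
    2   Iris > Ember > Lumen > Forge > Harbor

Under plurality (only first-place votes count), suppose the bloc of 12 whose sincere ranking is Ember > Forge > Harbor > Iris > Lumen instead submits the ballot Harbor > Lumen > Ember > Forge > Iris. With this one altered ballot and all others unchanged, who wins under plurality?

Harbor

First-place totals with the altered ballot: Lumen 8, Iris 2, Ember 0, Forge 0, Harbor 22.
The switch changes the winner from Ember to Harbor.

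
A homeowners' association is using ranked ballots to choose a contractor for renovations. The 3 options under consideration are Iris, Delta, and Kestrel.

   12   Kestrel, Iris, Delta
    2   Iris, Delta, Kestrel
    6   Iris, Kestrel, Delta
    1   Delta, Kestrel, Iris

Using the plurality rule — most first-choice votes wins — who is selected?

Kestrel

First-place vote totals:
  Iris: 8
  Delta: 1
  Kestrel: 12
Kestrel has the most first-place votes.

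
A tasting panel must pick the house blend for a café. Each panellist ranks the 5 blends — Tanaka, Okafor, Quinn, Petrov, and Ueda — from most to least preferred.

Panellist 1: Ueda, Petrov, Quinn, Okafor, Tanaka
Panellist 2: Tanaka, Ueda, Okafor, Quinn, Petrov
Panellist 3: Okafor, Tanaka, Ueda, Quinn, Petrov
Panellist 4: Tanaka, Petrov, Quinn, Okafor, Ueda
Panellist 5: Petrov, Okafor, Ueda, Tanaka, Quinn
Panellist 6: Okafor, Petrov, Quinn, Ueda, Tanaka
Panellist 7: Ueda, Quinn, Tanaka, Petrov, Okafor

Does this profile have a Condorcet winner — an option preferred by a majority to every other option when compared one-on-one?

Head-to-head results (7 voters total):
Tanaka vs Okafor: Okafor wins 4–3.
Tanaka vs Quinn: Tanaka wins 4–3.
Tanaka vs Petrov: Tanaka wins 4–3.
Tanaka vs Ueda: Ueda wins 4–3.
Okafor vs Quinn: Okafor wins 4–3.
Okafor vs Petrov: Petrov wins 4–3.
Okafor vs Ueda: Okafor wins 4–3.
Quinn vs Petrov: Petrov wins 4–3.
Quinn vs Ueda: Ueda wins 5–2.
Petrov vs Ueda: Ueda wins 4–3.
No candidate beats all others: Tanaka beats Petrov beats Okafor beats Tanaka, a majority cycle.

No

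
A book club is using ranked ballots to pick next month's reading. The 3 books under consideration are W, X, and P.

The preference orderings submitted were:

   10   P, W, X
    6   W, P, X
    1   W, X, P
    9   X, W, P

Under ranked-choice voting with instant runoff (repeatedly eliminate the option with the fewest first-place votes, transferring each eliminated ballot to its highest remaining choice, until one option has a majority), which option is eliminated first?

Round 1: P 10, X 9, W 7. W has the fewest and is eliminated.
Round 2: P 16, X 10. P has a majority.

W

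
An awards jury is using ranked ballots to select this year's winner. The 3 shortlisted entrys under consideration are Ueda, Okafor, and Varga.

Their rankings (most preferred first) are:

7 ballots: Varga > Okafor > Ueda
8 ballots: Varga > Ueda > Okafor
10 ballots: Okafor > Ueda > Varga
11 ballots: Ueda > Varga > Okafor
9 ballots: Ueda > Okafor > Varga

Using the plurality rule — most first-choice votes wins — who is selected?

First-place vote totals:
  Ueda: 20
  Okafor: 10
  Varga: 15
Ueda has the most first-place votes.

Ueda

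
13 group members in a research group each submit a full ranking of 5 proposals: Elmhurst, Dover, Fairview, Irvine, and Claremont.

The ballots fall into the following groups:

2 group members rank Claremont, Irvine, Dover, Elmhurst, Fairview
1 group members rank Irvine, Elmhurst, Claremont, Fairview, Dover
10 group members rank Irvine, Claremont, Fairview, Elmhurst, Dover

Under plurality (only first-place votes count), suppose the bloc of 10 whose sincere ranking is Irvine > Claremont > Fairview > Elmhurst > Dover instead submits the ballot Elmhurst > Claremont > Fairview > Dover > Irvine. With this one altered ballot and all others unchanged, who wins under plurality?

First-place totals with the altered ballot: Elmhurst 10, Dover 0, Fairview 0, Irvine 1, Claremont 2.
The switch changes the winner from Irvine to Elmhurst.

Elmhurst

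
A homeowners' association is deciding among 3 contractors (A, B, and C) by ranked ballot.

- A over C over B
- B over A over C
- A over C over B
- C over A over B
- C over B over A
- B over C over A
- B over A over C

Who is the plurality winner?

B

First-place vote totals:
  A: 2
  B: 3
  C: 2
B has the most first-place votes.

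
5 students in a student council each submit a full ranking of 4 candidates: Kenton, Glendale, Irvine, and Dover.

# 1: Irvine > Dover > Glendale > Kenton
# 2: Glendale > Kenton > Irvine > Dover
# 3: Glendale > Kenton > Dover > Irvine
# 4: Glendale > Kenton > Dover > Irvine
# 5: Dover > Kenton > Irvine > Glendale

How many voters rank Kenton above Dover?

Ballots ranking Kenton above Dover: 3.
Ballots ranking Dover above Kenton: 2.
So 3 of 5 voters prefer Kenton to Dover.

3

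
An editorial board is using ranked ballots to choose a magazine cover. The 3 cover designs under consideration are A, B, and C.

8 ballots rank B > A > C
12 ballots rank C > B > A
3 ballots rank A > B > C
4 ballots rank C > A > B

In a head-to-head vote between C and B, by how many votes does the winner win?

5

Ballots ranking C above B: 12+4 = 16.
Ballots ranking B above C: 8+3 = 11.
C wins 16–11, a margin of 5.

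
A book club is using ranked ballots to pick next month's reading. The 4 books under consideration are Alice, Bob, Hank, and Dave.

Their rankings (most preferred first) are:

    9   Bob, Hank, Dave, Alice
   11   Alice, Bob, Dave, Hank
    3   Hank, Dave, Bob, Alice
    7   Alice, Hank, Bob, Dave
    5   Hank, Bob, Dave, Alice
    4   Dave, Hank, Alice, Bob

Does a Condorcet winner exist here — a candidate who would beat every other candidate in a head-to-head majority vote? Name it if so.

No Condorcet winner

Head-to-head results (39 voters total):
Alice vs Bob: Alice wins 22–17.
Alice vs Hank: Hank wins 21–18.
Alice vs Dave: Dave wins 21–18.
Bob vs Hank: Bob wins 20–19.
Bob vs Dave: Bob wins 32–7.
Hank vs Dave: Hank wins 24–15.
No candidate beats all others: Alice beats Bob beats Hank beats Alice, a majority cycle.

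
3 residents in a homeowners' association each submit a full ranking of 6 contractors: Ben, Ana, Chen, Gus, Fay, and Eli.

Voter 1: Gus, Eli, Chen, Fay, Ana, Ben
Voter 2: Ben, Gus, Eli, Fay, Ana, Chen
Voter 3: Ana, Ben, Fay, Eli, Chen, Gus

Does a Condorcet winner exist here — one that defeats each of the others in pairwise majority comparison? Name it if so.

Head-to-head results (3 voters total):
Ben vs Ana: Ana wins 2–1.
Ben vs Chen: Ben wins 2–1.
Ben vs Gus: Ben wins 2–1.
Ben vs Fay: Ben wins 2–1.
Ben vs Eli: Ben wins 2–1.
Ana vs Chen: Ana wins 2–1.
Ana vs Gus: Gus wins 2–1.
Ana vs Fay: Fay wins 2–1.
Ana vs Eli: Eli wins 2–1.
Chen vs Gus: Gus wins 2–1.
Chen vs Fay: Fay wins 2–1.
Chen vs Eli: Eli wins 3–0.
Gus vs Fay: Gus wins 2–1.
Gus vs Eli: Gus wins 2–1.
Fay vs Eli: Eli wins 2–1.
No candidate beats all others: Ben beats Gus beats Ana beats Ben, a majority cycle.

There is no Condorcet winner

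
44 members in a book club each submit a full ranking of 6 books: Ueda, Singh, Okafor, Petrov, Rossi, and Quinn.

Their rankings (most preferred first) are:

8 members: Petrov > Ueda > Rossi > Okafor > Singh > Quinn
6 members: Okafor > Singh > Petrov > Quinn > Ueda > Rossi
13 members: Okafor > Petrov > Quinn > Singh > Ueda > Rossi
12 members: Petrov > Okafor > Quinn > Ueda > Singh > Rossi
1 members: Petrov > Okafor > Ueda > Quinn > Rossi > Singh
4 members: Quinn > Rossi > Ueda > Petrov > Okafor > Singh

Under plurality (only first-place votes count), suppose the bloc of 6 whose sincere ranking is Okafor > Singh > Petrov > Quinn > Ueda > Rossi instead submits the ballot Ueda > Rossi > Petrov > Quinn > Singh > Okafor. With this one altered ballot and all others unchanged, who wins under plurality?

Petrov

First-place totals with the altered ballot: Ueda 6, Singh 0, Okafor 13, Petrov 21, Rossi 0, Quinn 4.
The winner is unchanged: still Petrov.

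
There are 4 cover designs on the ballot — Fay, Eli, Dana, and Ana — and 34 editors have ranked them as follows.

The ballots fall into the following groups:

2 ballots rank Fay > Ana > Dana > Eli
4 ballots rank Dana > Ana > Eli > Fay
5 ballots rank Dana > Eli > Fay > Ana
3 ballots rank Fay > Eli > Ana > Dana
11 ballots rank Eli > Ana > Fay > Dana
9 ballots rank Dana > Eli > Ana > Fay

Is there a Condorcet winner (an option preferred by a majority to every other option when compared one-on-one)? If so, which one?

Dana

Head-to-head results (34 voters total):
Fay vs Eli: Eli wins 29–5.
Fay vs Dana: Dana wins 18–16.
Fay vs Ana: Ana wins 24–10.
Eli vs Dana: Dana wins 20–14.
Eli vs Ana: Eli wins 28–6.
Dana vs Ana: Dana wins 18–16.
Dana beats each rival — Fay (18–16), Eli (20–14), Ana (18–16) — so Dana is the Condorcet winner.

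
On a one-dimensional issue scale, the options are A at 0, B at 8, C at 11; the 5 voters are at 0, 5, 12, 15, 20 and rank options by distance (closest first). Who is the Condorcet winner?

C

With single-peaked preferences on a line, the Condorcet winner is the candidate closest to the median voter.
The median voter (position 12) is closest to C at 11.
Check: C vs A — voters closer to C: 3 of 5.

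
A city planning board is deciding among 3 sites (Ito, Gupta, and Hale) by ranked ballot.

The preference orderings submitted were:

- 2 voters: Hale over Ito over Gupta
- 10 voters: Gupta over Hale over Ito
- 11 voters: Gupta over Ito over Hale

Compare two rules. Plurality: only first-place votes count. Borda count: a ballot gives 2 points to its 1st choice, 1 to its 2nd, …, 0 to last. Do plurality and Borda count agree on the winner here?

Plurality first-place counts: Ito 0, Gupta 21, Hale 2 → Gupta.
Borda totals: Ito 13, Gupta 42, Hale 14 → Gupta.
The two rules agree on Gupta.

Yes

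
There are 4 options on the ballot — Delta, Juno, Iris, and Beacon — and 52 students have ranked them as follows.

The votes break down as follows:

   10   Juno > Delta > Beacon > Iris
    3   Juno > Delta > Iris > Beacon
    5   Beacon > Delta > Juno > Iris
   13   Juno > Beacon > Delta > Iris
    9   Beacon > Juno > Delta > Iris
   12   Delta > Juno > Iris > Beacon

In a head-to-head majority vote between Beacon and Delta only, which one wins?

Ballots ranking Beacon above Delta: 5+13+9 = 27.
Ballots ranking Delta above Beacon: 10+3+12 = 25.
Beacon wins the head-to-head, 27–25.

Beacon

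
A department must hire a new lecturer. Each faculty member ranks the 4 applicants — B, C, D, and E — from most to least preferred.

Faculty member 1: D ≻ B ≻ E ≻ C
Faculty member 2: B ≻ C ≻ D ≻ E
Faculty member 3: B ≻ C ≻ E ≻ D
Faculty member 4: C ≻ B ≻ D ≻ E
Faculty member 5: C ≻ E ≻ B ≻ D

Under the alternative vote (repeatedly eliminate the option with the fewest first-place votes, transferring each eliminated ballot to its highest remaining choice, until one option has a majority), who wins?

B

Round 1: B 2, C 2, D 1, E 0. E has the fewest and is eliminated.
Round 2: B 2, C 2, D 1. D has the fewest and is eliminated.
Round 3: B 3, C 2. B has a majority.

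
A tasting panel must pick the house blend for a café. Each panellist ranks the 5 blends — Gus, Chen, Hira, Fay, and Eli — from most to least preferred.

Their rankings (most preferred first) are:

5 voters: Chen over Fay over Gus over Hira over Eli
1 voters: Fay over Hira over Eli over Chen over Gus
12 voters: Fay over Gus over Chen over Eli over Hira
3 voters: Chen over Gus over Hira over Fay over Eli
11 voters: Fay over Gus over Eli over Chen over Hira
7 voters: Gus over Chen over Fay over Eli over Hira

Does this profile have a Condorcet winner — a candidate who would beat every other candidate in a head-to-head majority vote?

Head-to-head results (39 voters total):
Gus vs Chen: Gus wins 30–9.
Gus vs Hira: Gus wins 38–1.
Gus vs Fay: Fay wins 29–10.
Gus vs Eli: Gus wins 38–1.
Chen vs Hira: Chen wins 38–1.
Chen vs Fay: Fay wins 24–15.
Chen vs Eli: Chen wins 27–12.
Hira vs Fay: Fay wins 36–3.
Hira vs Eli: Eli wins 30–9.
Fay vs Eli: Fay wins 39–0.
Fay beats each rival — Gus (29–10), Chen (24–15), Hira (36–3), Eli (39–0) — so Fay is the Condorcet winner.

Yes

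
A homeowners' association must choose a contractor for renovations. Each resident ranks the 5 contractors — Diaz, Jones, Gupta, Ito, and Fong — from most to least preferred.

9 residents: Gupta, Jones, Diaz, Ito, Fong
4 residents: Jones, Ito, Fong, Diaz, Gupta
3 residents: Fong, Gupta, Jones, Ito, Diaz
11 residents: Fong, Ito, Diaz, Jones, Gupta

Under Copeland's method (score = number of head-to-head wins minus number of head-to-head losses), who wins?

Fong

Pairwise results:
  Diaz vs Jones: Jones wins 16–11.
  Diaz vs Gupta: Diaz wins 15–12.
  Diaz vs Ito: Ito wins 18–9.
  Diaz vs Fong: Fong wins 18–9.
  Jones vs Gupta: Jones wins 15–12.
  Jones vs Ito: Jones wins 16–11.
  Jones vs Fong: Fong wins 14–13.
  Gupta vs Ito: Ito wins 15–12.
  Gupta vs Fong: Fong wins 18–9.
  Ito vs Fong: Fong wins 14–13.
Copeland scores (wins − losses):
  Diaz: 1 − 3 = -2
  Jones: 3 − 1 = 2
  Gupta: 0 − 4 = -4
  Ito: 2 − 2 = 0
  Fong: 4 − 0 = 4
Fong has the best Copeland score.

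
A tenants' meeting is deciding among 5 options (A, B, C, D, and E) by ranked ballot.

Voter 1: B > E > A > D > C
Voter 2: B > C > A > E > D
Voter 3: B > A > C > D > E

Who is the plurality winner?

First-place vote totals:
  A: 0
  B: 3
  C: 0
  D: 0
  E: 0
B has the most first-place votes.

B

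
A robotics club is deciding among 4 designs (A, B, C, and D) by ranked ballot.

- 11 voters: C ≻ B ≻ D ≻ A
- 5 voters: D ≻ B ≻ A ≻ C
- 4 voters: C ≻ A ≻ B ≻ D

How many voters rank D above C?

5

Ballots ranking D above C: 5.
Ballots ranking C above D: 11+4 = 15.
So 5 of 20 voters prefer D to C.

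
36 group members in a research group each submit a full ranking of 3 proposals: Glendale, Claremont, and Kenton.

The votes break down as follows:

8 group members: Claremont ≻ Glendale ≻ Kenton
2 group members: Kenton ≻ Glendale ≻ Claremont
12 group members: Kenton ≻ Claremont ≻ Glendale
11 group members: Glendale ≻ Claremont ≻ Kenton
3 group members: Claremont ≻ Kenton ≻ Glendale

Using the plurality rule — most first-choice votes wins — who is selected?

First-place vote totals:
  Glendale: 11
  Claremont: 11
  Kenton: 14
Kenton has the most first-place votes.

Kenton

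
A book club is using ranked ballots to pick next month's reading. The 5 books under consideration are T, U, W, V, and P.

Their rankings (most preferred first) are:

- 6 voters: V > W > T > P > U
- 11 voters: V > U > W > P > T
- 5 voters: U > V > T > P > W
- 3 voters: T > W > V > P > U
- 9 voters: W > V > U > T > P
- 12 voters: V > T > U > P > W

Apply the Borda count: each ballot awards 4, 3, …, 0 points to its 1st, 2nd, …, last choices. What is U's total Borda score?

95

Borda scores:
  T: 6·2 + 11·0 + 5·2 + 3·4 + 9·1 + 12·3 = 79
  U: 6·0 + 11·3 + 5·4 + 3·0 + 9·2 + 12·2 = 95
  W: 6·3 + 11·2 + 5·0 + 3·3 + 9·4 + 12·0 = 85
  V: 6·4 + 11·4 + 5·3 + 3·2 + 9·3 + 12·4 = 164
  P: 6·1 + 11·1 + 5·1 + 3·1 + 9·0 + 12·1 = 37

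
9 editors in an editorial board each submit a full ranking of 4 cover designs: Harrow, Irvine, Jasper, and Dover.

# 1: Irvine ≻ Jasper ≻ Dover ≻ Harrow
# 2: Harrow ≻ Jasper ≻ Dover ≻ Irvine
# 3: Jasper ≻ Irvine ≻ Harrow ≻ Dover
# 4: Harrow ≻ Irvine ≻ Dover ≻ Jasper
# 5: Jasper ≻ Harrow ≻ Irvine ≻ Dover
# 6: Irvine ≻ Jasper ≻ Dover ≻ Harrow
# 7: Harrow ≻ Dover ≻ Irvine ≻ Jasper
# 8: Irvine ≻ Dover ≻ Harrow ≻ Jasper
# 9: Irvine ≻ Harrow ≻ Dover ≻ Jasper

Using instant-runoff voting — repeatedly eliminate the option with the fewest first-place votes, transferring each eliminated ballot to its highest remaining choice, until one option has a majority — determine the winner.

Irvine

Round 1: Irvine 4, Harrow 3, Jasper 2, Dover 0. Dover has the fewest and is eliminated.
Round 2: Irvine 4, Harrow 3, Jasper 2. Jasper has the fewest and is eliminated.
Round 3: Irvine 5, Harrow 4. Irvine has a majority.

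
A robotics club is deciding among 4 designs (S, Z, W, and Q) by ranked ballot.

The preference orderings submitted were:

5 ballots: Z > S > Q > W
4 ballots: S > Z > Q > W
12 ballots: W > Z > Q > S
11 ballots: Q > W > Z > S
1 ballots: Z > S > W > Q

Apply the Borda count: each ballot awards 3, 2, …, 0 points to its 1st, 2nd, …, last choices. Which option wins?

Borda scores:
  S: 5·2 + 4·3 + 12·0 + 11·0 + 2 = 24
  Z: 5·3 + 4·2 + 12·2 + 11·1 + 3 = 61
  W: 5·0 + 4·0 + 12·3 + 11·2 + 1 = 59
  Q: 5·1 + 4·1 + 12·1 + 11·3 + 0 = 54
Z has the highest total.

Z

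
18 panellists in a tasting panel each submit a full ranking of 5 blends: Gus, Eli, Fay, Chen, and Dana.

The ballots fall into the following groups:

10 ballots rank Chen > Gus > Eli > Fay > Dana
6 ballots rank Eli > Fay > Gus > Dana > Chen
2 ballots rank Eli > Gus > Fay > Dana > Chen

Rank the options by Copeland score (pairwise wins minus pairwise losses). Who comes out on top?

Pairwise results:
  Gus vs Eli: Gus wins 10–8.
  Gus vs Fay: Gus wins 12–6.
  Gus vs Chen: Chen wins 10–8.
  Gus vs Dana: Gus wins 18–0.
  Eli vs Fay: Eli wins 18–0.
  Eli vs Chen: Chen wins 10–8.
  Eli vs Dana: Eli wins 18–0.
  Fay vs Chen: Chen wins 10–8.
  Fay vs Dana: Fay wins 18–0.
  Chen vs Dana: Chen wins 10–8.
Copeland scores (wins − losses):
  Gus: 3 − 1 = 2
  Eli: 2 − 2 = 0
  Fay: 1 − 3 = -2
  Chen: 4 − 0 = 4
  Dana: 0 − 4 = -4
Chen has the best Copeland score.

Chen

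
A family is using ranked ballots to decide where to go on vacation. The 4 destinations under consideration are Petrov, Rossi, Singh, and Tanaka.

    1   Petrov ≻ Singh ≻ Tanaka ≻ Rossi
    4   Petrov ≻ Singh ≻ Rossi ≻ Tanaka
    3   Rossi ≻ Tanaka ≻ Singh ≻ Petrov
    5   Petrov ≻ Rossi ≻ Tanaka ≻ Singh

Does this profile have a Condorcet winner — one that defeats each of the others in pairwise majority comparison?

Yes

Head-to-head results (13 voters total):
Petrov vs Rossi: Petrov wins 10–3.
Petrov vs Singh: Petrov wins 10–3.
Petrov vs Tanaka: Petrov wins 10–3.
Rossi vs Singh: Rossi wins 8–5.
Rossi vs Tanaka: Rossi wins 12–1.
Singh vs Tanaka: Tanaka wins 8–5.
Petrov beats each rival — Rossi (10–3), Singh (10–3), Tanaka (10–3) — so Petrov is the Condorcet winner.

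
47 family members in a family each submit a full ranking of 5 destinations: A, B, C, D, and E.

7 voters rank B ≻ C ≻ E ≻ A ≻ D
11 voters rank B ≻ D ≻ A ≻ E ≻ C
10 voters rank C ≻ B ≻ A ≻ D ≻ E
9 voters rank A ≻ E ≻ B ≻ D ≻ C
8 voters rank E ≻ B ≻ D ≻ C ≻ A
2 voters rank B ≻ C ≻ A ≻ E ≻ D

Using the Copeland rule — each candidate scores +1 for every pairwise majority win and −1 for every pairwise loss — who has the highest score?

Pairwise results:
  A vs B: B wins 38–9.
  A vs C: C wins 27–20.
  A vs D: A wins 28–19.
  A vs E: A wins 32–15.
  B vs C: B wins 37–10.
  B vs D: B wins 47–0.
  B vs E: B wins 30–17.
  C vs D: D wins 28–19.
  C vs E: E wins 28–19.
  D vs E: E wins 26–21.
Copeland scores (wins − losses):
  A: 2 − 2 = 0
  B: 4 − 0 = 4
  C: 1 − 3 = -2
  D: 1 − 3 = -2
  E: 2 − 2 = 0
B has the best Copeland score.

B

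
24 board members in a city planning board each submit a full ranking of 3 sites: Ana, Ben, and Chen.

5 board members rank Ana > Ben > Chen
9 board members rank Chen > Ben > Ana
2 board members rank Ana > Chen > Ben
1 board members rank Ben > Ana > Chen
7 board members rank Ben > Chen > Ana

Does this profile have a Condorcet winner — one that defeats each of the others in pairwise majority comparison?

Yes

Head-to-head results (24 voters total):
Ana vs Ben: Ben wins 17–7.
Ana vs Chen: Chen wins 16–8.
Ben vs Chen: Ben wins 13–11.
Ben beats each rival — Ana (17–7), Chen (13–11) — so Ben is the Condorcet winner.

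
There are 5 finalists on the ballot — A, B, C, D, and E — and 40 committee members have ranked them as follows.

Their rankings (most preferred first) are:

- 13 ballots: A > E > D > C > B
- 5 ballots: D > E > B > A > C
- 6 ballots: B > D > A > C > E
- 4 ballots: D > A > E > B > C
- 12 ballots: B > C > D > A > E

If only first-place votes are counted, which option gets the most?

B

First-place vote totals:
  A: 13
  B: 18
  C: 0
  D: 9
  E: 0
B has the most first-place votes.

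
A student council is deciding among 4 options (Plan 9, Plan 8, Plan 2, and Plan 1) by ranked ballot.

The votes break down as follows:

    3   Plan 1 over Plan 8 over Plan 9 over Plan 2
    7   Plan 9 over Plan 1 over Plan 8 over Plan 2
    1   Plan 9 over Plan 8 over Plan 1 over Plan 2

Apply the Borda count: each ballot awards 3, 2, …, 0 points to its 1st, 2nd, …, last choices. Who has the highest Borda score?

Borda scores:
  Plan 9: 3·1 + 7·3 + 3 = 27
  Plan 8: 3·2 + 7·1 + 2 = 15
  Plan 2: 3·0 + 7·0 + 0 = 0
  Plan 1: 3·3 + 7·2 + 1 = 24
Plan 9 has the highest total.

Plan 9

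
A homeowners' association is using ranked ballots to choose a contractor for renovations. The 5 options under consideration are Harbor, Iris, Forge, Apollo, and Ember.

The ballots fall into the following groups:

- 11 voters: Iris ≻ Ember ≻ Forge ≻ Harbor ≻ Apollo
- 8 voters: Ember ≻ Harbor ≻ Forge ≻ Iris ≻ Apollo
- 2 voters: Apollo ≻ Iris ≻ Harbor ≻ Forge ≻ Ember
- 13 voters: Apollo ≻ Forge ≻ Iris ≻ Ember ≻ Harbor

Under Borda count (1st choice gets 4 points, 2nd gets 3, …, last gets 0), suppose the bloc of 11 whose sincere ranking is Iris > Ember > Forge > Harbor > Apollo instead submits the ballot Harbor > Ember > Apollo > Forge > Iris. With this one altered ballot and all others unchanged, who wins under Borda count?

Apollo

Borda totals with the altered ballot: Harbor 72, Iris 40, Forge 68, Apollo 82, Ember 78.
The switch changes the winner from Iris to Apollo.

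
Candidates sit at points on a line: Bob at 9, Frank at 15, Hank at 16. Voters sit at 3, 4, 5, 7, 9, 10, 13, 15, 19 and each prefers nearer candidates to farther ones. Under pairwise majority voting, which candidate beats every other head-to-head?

With single-peaked preferences on a line, the Condorcet winner is the candidate closest to the median voter.
The median voter (position 9) is closest to Bob at 9.
Check: Bob vs Hank — voters closer to Bob: 6 of 9.

Bob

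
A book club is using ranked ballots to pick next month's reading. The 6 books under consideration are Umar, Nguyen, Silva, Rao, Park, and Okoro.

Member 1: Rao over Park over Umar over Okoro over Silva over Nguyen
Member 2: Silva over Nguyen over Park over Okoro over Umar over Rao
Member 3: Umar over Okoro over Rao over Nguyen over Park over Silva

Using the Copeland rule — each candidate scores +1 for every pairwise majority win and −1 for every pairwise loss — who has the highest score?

Umar

Pairwise results:
  Umar vs Nguyen: Umar wins 2–1.
  Umar vs Silva: Umar wins 2–1.
  Umar vs Rao: Umar wins 2–1.
  Umar vs Park: Park wins 2–1.
  Umar vs Okoro: Umar wins 2–1.
  Nguyen vs Silva: Silva wins 2–1.
  Nguyen vs Rao: Rao wins 2–1.
  Nguyen vs Park: Nguyen wins 2–1.
  Nguyen vs Okoro: Okoro wins 2–1.
  Silva vs Rao: Rao wins 2–1.
  Silva vs Park: Park wins 2–1.
  Silva vs Okoro: Okoro wins 2–1.
  Rao vs Park: Rao wins 2–1.
  Rao vs Okoro: Okoro wins 2–1.
  Park vs Okoro: Park wins 2–1.
Copeland scores (wins − losses):
  Umar: 4 − 1 = 3
  Nguyen: 1 − 4 = -3
  Silva: 1 − 4 = -3
  Rao: 3 − 2 = 1
  Park: 3 − 2 = 1
  Okoro: 3 − 2 = 1
Umar has the best Copeland score.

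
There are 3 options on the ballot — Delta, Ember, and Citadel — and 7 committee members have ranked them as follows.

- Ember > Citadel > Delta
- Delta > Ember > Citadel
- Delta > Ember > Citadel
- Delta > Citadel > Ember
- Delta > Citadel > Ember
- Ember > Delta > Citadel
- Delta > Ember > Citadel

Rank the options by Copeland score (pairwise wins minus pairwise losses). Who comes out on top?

Delta

Pairwise results:
  Delta vs Ember: Delta wins 5–2.
  Delta vs Citadel: Delta wins 6–1.
  Ember vs Citadel: Ember wins 5–2.
Copeland scores (wins − losses):
  Delta: 2 − 0 = 2
  Ember: 1 − 1 = 0
  Citadel: 0 − 2 = -2
Delta has the best Copeland score.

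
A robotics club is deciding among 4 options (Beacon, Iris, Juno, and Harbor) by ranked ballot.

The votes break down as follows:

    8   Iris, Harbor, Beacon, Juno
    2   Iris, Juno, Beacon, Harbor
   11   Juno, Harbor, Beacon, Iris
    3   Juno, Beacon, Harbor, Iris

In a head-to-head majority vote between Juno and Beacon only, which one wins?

Ballots ranking Juno above Beacon: 2+11+3 = 16.
Ballots ranking Beacon above Juno: 8.
Juno wins the head-to-head, 16–8.

Juno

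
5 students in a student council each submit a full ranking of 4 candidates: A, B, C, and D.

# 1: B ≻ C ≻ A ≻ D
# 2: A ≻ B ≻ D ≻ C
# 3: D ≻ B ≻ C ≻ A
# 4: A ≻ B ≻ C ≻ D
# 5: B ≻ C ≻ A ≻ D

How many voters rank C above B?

0

Ballots ranking C above B: 0.
Ballots ranking B above C: 5.
So 0 of 5 voters prefer C to B.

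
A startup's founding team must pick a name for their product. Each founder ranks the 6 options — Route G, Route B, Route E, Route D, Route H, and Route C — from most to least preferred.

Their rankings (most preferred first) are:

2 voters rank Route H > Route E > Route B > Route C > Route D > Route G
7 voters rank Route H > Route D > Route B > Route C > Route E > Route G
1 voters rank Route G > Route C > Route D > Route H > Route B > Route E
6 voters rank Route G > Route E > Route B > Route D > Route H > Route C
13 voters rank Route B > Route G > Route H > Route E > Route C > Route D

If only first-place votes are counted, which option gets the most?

First-place vote totals:
  Route G: 7
  Route B: 13
  Route E: 0
  Route D: 0
  Route H: 9
  Route C: 0
Route B has the most first-place votes.

Route B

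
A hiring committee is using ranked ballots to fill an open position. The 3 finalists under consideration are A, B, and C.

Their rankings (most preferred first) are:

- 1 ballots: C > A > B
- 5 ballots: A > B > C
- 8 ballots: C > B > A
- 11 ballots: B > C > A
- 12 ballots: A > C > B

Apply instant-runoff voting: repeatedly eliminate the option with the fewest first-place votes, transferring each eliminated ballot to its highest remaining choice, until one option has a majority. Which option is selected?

Round 1: A 17, B 11, C 9. C has the fewest and is eliminated.
Round 2: B 19, A 18. B has a majority.

B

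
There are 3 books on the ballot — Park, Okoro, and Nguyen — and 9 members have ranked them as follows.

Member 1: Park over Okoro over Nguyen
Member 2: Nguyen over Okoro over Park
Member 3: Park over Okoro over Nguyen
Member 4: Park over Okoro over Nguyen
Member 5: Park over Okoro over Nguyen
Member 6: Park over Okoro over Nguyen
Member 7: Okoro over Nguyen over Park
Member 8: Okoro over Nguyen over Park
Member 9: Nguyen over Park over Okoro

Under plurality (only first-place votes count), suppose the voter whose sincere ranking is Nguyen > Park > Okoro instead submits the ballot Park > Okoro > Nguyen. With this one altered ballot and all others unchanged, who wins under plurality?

First-place totals with the altered ballot: Park 6, Okoro 2, Nguyen 1.
The winner is unchanged: still Park.

Park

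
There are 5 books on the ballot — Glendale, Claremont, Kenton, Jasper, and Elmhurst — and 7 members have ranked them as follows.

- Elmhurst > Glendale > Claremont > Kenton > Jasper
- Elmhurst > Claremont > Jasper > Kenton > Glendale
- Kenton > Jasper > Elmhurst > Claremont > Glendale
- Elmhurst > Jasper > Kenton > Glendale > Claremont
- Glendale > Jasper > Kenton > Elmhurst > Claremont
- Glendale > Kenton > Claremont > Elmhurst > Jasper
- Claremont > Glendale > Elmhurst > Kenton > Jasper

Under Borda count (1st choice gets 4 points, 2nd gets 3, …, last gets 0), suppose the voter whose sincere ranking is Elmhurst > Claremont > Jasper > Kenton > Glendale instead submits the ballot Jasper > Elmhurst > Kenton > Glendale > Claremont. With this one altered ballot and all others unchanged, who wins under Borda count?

Borda totals with the altered ballot: Glendale 16, Claremont 9, Kenton 15, Jasper 13, Elmhurst 17.
The winner is unchanged: still Elmhurst.

Elmhurst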